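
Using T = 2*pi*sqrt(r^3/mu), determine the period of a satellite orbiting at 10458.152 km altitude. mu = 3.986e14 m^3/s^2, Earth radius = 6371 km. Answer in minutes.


r = 16829.1520 km = 1.6829152e+07 m
T = 2*pi*sqrt(r^3/mu) = 2*pi*sqrt(4.7663584e+21 / 3.986e14)
T = 21727.2405 s = 362.1207 min

362.1207 minutes


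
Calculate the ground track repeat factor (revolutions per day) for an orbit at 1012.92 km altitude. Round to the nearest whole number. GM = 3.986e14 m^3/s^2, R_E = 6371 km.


r = 7.38392e+06 m
T = 2*pi*sqrt(r^3/mu) = 6314.5397 s = 105.2423 min
revs/day = 1440 / 105.2423 = 13.6827
Rounded: 14 revolutions per day

14 revolutions per day


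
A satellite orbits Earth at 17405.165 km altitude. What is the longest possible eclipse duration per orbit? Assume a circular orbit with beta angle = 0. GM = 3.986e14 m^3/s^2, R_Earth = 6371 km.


r = 23776.1650 km
T = 608.0967 min
Eclipse fraction = arcsin(R_E/r)/pi = arcsin(6371.0000/23776.1650)/pi
= arcsin(0.2679574)/pi = 0.08634866
Eclipse duration = 0.08634866 * 608.0967 = 52.5083 min

52.5083 minutes


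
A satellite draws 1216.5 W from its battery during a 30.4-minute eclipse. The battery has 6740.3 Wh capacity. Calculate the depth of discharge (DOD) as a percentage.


E_used = P * t / 60 = 1216.5 * 30.4 / 60 = 616.3600 Wh
DOD = E_used / E_total * 100 = 616.3600 / 6740.3 * 100
DOD = 9.1444 %

9.1444 %


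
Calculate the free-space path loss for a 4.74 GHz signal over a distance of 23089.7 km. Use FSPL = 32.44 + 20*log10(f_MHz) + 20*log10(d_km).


f = 4.74 GHz = 4740.0000 MHz
d = 23089.7 km
FSPL = 32.44 + 20*log10(4740.0000) + 20*log10(23089.7)
FSPL = 32.44 + 73.5156 + 87.2684
FSPL = 193.2239 dB

193.2239 dB


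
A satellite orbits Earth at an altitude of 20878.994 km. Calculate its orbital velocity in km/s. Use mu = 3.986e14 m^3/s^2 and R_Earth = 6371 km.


r = R_E + alt = 6371.0 + 20878.994 = 27249.9940 km = 2.7249994e+07 m
v = sqrt(mu/r) = sqrt(3.986e14 / 2.7249994e+07) = 3824.5949 m/s = 3.8246 km/s

3.8246 km/s


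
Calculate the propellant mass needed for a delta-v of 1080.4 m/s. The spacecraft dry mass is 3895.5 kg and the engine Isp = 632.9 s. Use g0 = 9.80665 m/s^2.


ve = Isp * g0 = 632.9 * 9.80665 = 6206.628785 m/s
mass ratio = exp(dv/ve) = exp(1080.4/6206.628785) = 1.19014120
m_prop = m_dry * (mr - 1) = 3895.5 * (1.19014120 - 1)
m_prop = 740.6950 kg

740.6950 kg


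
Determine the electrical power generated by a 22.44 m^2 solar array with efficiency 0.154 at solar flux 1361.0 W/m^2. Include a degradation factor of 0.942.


P = area * eta * S * degradation
P = 22.44 * 0.154 * 1361.0 * 0.942
P = 4430.4986 W

4430.4986 W


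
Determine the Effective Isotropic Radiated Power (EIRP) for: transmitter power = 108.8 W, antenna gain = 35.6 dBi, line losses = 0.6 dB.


Pt = 108.8 W = 20.3663 dBW
EIRP = Pt_dBW + Gt - losses = 20.3663 + 35.6 - 0.6 = 55.3663 dBW

55.3663 dBW


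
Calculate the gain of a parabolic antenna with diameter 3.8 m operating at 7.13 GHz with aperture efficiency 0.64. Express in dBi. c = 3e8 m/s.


lambda = c/f = 3e8 / 7.13e+09 = 0.04207574 m
G = eta*(pi*D/lambda)^2 = 0.64*(pi*3.8/0.04207574)^2
G = 51520.9026 (linear)
G = 10*log10(51520.9026) = 47.1198 dBi

47.1198 dBi


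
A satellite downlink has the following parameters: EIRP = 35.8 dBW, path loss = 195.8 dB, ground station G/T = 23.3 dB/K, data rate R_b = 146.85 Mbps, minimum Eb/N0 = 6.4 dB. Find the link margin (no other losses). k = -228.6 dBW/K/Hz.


C/N0 = EIRP - FSPL + G/T - k = 35.8 - 195.8 + 23.3 - (-228.6)
C/N0 = 91.9000 dB-Hz
R_b = 146.85 Mbps = 1.4685e+08 bps -> 10*log10(R_b) = 81.6687 dB-Hz
Eb/N0 = C/N0 - 10*log10(R_b) = 91.9000 - 81.6687 = 10.2313 dB
Margin = Eb/N0 - Eb/N0_req = 10.2313 - 6.4 = 3.8313 dB (link closes)

3.8313 dB


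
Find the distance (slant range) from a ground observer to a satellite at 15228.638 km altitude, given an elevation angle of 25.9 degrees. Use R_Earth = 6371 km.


h = 15228.638 km, el = 25.9 deg
d = -R_E*sin(el) + sqrt((R_E*sin(el))^2 + 2*R_E*h + h^2)
d = -6371.0000*sin(0.4520403) + sqrt((6371.0000*0.4368018)^2 + 2*6371.0000*15228.638 + 15228.638^2)
d = 18042.5783 km

18042.5783 km


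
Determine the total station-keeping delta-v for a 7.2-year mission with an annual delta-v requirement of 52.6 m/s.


dV = rate * years = 52.6 * 7.2
dV = 378.7200 m/s

378.7200 m/s


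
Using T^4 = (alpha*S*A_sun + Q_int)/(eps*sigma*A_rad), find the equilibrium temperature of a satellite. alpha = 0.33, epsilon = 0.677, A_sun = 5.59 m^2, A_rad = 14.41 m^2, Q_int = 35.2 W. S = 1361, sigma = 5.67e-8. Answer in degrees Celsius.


Numerator = alpha*S*A_sun + Q_int = 0.33*1361*5.59 + 35.2 = 2545.8367 W
Denominator = eps*sigma*A_rad = 0.677*5.67e-8*14.41 = 5.5314082e-07 W/K^4
T^4 = 4.602511e+09 K^4
T = 260.4646 K = -12.6854 C

-12.6854 degrees Celsius


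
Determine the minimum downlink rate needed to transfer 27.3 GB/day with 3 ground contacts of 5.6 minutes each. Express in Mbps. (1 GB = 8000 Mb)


total contact time = 3 * 5.6 * 60 = 1008.0000 s
data = 27.3 GB = 218400.0000 Mb
rate = 218400.0000 / 1008.0000 = 216.6667 Mbps

216.6667 Mbps


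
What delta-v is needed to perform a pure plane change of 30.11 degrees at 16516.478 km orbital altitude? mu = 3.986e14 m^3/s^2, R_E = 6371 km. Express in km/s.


r = 22887.4780 km = 2.2887478e+07 m
V = sqrt(mu/r) = 4173.2046 m/s
di = 30.11 deg = 0.5255186 rad
dV = 2*V*sin(di/2) = 2*4173.2046*sin(0.2627593)
dV = 2167.9476 m/s = 2.1679 km/s

2.1679 km/s


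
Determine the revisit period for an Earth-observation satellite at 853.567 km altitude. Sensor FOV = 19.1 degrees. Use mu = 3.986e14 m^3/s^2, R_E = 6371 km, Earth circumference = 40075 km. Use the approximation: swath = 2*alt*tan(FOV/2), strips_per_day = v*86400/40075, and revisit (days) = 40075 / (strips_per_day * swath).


swath = 2*853.567*tan(0.1666789) = 287.2080 km
v = sqrt(mu/r) = 7427.8433 m/s = 7.4278 km/s
strips/day = v*86400/40075 = 7.4278*86400/40075 = 16.0141
coverage/day = strips * swath = 16.0141 * 287.2080 = 4599.3813 km
revisit = 40075 / 4599.3813 = 8.7131 days

8.7131 days


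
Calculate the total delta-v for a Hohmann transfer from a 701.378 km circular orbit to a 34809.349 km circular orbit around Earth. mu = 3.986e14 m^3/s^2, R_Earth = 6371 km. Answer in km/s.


r1 = 7072.3780 km = 7.072378e+06 m
r2 = 41180.3490 km = 4.1180349e+07 m
dv1 = sqrt(mu/r1)*(sqrt(2*r2/(r1+r2)) - 1) = 2300.7654 m/s
dv2 = sqrt(mu/r2)*(1 - sqrt(2*r1/(r1+r2))) = 1426.7103 m/s
total dv = |dv1| + |dv2| = 2300.7654 + 1426.7103 = 3727.4757 m/s = 3.7275 km/s

3.7275 km/s


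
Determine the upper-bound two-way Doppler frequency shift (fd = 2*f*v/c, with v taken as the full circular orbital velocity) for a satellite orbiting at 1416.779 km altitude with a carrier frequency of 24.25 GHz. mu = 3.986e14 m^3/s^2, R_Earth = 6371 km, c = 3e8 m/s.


r = 7.787779e+06 m
v = sqrt(mu/r) = 7154.2125 m/s (worst-case radial velocity)
f = 24.25 GHz = 2.425e+10 Hz
fd = 2*f*v/c = 2*2.425e+10*7154.2125/3.0e+08
fd = 1.1565977e+06 Hz

1.1566e+06 Hz


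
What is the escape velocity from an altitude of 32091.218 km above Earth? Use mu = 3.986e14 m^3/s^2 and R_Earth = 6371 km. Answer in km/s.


r = 6371.0 + 32091.218 = 38462.2180 km = 3.8462218e+07 m
v_esc = sqrt(2*mu/r) = sqrt(2*3.986e14 / 3.8462218e+07)
v_esc = 4552.6733 m/s = 4.5527 km/s

4.5527 km/s


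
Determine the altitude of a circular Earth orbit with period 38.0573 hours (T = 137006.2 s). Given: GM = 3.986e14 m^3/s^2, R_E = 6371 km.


T = 137006.2 s
r = (mu*T^2/(4*pi^2))^(1/3) = (3.986e14 * 137006.2^2 / (4*pi^2))^(1/3)
r = 5.7440648e+07 m = 57440.6483 km
alt = r - R_E = 57440.6483 - 6371 = 51069.6483 km

51069.6483 km


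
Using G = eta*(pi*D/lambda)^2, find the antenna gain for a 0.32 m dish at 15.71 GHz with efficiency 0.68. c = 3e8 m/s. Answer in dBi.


lambda = c/f = 3e8 / 1.571e+10 = 0.01909612 m
G = eta*(pi*D/lambda)^2 = 0.68*(pi*0.32/0.01909612)^2
G = 1884.5969 (linear)
G = 10*log10(1884.5969) = 32.7522 dBi

32.7522 dBi


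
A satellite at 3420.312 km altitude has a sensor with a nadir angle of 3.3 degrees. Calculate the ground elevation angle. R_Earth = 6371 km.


r = R_E + alt = 9791.3120 km
Law of sines in the satellite / Earth-center / ground-point triangle:
  sin(nadir)/R_E = sin(90 + el)/r  =>  cos(el) = (r/R_E)*sin(nadir)
cos(el) = (9791.3120 / 6371.0000) * sin(3.3 deg) = 0.08846764
el = arccos(0.08846764) = 84.9245 deg
(Earth-central angle = 90 - nadir - el = 1.7755 deg)

84.9245 degrees


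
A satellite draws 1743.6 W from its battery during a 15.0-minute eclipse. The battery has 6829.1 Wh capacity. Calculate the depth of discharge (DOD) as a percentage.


E_used = P * t / 60 = 1743.6 * 15.0 / 60 = 435.9000 Wh
DOD = E_used / E_total * 100 = 435.9000 / 6829.1 * 100
DOD = 6.3830 %

6.3830 %


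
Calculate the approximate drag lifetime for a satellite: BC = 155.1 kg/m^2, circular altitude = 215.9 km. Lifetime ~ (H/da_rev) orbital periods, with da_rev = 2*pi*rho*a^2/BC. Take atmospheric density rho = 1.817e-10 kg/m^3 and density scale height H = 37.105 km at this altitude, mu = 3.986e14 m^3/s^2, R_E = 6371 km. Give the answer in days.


a = R_E + alt = 6586.9000 km = 6.5869e+06 m
da_rev = 2*pi*rho*a^2/BC = 2*pi*1.817e-10*(6.5869e+06)^2/155.1 = 319.363396 m per revolution
N = H/da_rev = 37105.0000 m / 319.363396 m = 116.1843 revolutions
P = 2*pi*sqrt(a^3/mu) = 5320.2596 s
lifetime = N*P = 116.1843 * 5320.2596 = 618130.4302 s = 7.1543 days

7.1543 days


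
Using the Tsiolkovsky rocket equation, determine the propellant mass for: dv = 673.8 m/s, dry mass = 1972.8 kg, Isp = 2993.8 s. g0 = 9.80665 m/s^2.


ve = Isp * g0 = 2993.8 * 9.80665 = 29359.148770 m/s
mass ratio = exp(dv/ve) = exp(673.8/29359.148770) = 1.02321564
m_prop = m_dry * (mr - 1) = 1972.8 * (1.02321564 - 1)
m_prop = 45.7998 kg

45.7998 kg


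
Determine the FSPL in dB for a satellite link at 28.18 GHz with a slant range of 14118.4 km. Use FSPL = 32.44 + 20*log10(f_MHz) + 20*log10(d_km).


f = 28.18 GHz = 28180.0000 MHz
d = 14118.4 km
FSPL = 32.44 + 20*log10(28180.0000) + 20*log10(14118.4)
FSPL = 32.44 + 88.9988 + 82.9957
FSPL = 204.4345 dB

204.4345 dB


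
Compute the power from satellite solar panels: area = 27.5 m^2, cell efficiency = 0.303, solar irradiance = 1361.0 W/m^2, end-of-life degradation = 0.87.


P = area * eta * S * degradation
P = 27.5 * 0.303 * 1361.0 * 0.87
P = 9866.2633 W

9866.2633 W


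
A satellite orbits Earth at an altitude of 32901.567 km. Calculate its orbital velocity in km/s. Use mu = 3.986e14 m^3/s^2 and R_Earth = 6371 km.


r = R_E + alt = 6371.0 + 32901.567 = 39272.5670 km = 3.9272567e+07 m
v = sqrt(mu/r) = sqrt(3.986e14 / 3.9272567e+07) = 3185.8403 m/s = 3.1858 km/s

3.1858 km/s


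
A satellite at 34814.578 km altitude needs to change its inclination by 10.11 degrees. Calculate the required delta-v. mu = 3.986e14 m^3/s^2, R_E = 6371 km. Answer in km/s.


r = 41185.5780 km = 4.1185578e+07 m
V = sqrt(mu/r) = 3110.9717 m/s
di = 10.11 deg = 0.1764528 rad
dV = 2*V*sin(di/2) = 2*3110.9717*sin(0.08822639)
dV = 548.2278 m/s = 0.5482278 km/s

0.5482 km/s


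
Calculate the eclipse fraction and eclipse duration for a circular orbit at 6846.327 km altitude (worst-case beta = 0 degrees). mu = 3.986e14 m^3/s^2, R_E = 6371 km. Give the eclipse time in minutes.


r = 13217.3270 km
T = 252.0435 min
Eclipse fraction = arcsin(R_E/r)/pi = arcsin(6371.0000/13217.3270)/pi
= arcsin(0.4820188)/pi = 0.1600963
Eclipse duration = 0.1600963 * 252.0435 = 40.3512 min

40.3512 minutes


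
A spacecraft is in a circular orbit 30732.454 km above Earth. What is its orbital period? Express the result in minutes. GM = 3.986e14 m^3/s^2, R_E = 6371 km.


r = 37103.4540 km = 3.7103454e+07 m
T = 2*pi*sqrt(r^3/mu) = 2*pi*sqrt(5.1079075e+22 / 3.986e14)
T = 71126.7118 s = 1185.4452 min

1185.4452 minutes


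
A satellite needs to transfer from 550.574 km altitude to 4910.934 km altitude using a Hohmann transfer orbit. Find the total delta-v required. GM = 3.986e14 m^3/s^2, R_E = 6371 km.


r1 = 6921.5740 km = 6.921574e+06 m
r2 = 11281.9340 km = 1.1281934e+07 m
dv1 = sqrt(mu/r1)*(sqrt(2*r2/(r1+r2)) - 1) = 860.1285 m/s
dv2 = sqrt(mu/r2)*(1 - sqrt(2*r1/(r1+r2))) = 760.5493 m/s
total dv = |dv1| + |dv2| = 860.1285 + 760.5493 = 1620.6778 m/s = 1.6207 km/s

1.6207 km/s


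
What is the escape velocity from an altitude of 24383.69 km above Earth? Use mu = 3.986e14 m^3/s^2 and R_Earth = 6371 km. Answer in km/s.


r = 6371.0 + 24383.69 = 30754.6900 km = 3.075469e+07 m
v_esc = sqrt(2*mu/r) = sqrt(2*3.986e14 / 3.075469e+07)
v_esc = 5091.2916 m/s = 5.0913 km/s

5.0913 km/s


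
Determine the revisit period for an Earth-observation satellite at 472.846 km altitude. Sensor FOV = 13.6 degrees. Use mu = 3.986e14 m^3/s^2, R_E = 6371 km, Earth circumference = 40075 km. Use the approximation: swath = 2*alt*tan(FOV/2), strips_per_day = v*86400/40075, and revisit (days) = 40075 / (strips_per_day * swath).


swath = 2*472.846*tan(0.1186824) = 112.7669 km
v = sqrt(mu/r) = 7631.6516 m/s = 7.6317 km/s
strips/day = v*86400/40075 = 7.6317*86400/40075 = 16.4535
coverage/day = strips * swath = 16.4535 * 112.7669 = 1855.4128 km
revisit = 40075 / 1855.4128 = 21.5990 days

21.5990 days


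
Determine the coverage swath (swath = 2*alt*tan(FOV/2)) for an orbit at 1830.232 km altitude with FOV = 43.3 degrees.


FOV = 43.3 deg = 0.7557276 rad
swath = 2 * alt * tan(FOV/2) = 2 * 1830.232 * tan(0.3778638)
swath = 2 * 1830.232 * 0.3969378
swath = 1452.9766 km

1452.9766 km


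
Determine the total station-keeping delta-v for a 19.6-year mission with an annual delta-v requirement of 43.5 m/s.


dV = rate * years = 43.5 * 19.6
dV = 852.6000 m/s

852.6000 m/s


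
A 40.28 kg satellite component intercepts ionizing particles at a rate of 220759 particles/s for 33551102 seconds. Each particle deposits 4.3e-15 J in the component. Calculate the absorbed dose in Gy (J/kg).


Total energy deposited = rate * time * E_per
  = 220759 * 33551102 * 4.3e-15 = 0.03184884 J
Dose = E_total / mass = 0.03184884 / 40.28
Dose = 7.9068628e-04 Gy

7.9069e-04 Gy


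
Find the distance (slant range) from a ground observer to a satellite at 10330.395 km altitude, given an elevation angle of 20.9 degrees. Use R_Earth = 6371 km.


h = 10330.395 km, el = 20.9 deg
d = -R_E*sin(el) + sqrt((R_E*sin(el))^2 + 2*R_E*h + h^2)
d = -6371.0000*sin(0.3647738) + sqrt((6371.0000*0.356738)^2 + 2*6371.0000*10330.395 + 10330.395^2)
d = 13332.1084 km

13332.1084 km


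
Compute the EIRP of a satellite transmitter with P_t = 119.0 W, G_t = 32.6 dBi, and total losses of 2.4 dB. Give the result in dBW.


Pt = 119.0 W = 20.7555 dBW
EIRP = Pt_dBW + Gt - losses = 20.7555 + 32.6 - 2.4 = 50.9555 dBW

50.9555 dBW


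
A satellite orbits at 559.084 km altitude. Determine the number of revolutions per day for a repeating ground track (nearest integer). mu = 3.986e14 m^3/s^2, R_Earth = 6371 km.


r = 6.930084e+06 m
T = 2*pi*sqrt(r^3/mu) = 5741.4154 s = 95.6903 min
revs/day = 1440 / 95.6903 = 15.0486
Rounded: 15 revolutions per day

15 revolutions per day


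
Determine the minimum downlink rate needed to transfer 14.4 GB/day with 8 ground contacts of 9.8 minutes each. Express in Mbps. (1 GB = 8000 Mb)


total contact time = 8 * 9.8 * 60 = 4704.0000 s
data = 14.4 GB = 115200.0000 Mb
rate = 115200.0000 / 4704.0000 = 24.4898 Mbps

24.4898 Mbps


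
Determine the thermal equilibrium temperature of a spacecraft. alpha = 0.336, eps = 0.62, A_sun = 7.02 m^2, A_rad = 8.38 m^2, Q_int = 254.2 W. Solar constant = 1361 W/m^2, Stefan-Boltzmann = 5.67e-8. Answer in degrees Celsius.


Numerator = alpha*S*A_sun + Q_int = 0.336*1361*7.02 + 254.2 = 3464.4179 W
Denominator = eps*sigma*A_rad = 0.62*5.67e-8*8.38 = 2.9459052e-07 W/K^4
T^4 = 1.1760113e+10 K^4
T = 329.3085 K = 56.1585 C

56.1585 degrees Celsius


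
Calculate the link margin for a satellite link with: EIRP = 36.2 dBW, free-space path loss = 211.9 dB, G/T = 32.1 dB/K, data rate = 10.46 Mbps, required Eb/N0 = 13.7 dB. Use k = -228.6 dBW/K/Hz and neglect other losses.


C/N0 = EIRP - FSPL + G/T - k = 36.2 - 211.9 + 32.1 - (-228.6)
C/N0 = 85.0000 dB-Hz
R_b = 10.46 Mbps = 1.046e+07 bps -> 10*log10(R_b) = 70.1953 dB-Hz
Eb/N0 = C/N0 - 10*log10(R_b) = 85.0000 - 70.1953 = 14.8047 dB
Margin = Eb/N0 - Eb/N0_req = 14.8047 - 13.7 = 1.1047 dB (link closes)

1.1047 dB


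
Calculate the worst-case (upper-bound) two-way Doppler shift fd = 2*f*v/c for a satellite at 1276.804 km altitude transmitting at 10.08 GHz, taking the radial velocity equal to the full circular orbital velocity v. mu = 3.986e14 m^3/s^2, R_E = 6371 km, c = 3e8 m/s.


r = 7.647804e+06 m
v = sqrt(mu/r) = 7219.3862 m/s (worst-case radial velocity)
f = 10.08 GHz = 1.008e+10 Hz
fd = 2*f*v/c = 2*1.008e+10*7219.3862/3.0e+08
fd = 485142.7500 Hz

485142.7500 Hz


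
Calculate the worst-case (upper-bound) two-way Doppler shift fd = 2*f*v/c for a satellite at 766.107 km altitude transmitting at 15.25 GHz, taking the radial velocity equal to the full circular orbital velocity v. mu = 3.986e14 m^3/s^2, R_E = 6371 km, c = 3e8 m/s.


r = 7.137107e+06 m
v = sqrt(mu/r) = 7473.2161 m/s (worst-case radial velocity)
f = 15.25 GHz = 1.525e+10 Hz
fd = 2*f*v/c = 2*1.525e+10*7473.2161/3.0e+08
fd = 759776.9746 Hz

759776.9746 Hz


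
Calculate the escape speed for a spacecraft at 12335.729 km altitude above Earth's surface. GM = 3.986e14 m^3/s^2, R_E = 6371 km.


r = 6371.0 + 12335.729 = 18706.7290 km = 1.8706729e+07 m
v_esc = sqrt(2*mu/r) = sqrt(2*3.986e14 / 1.8706729e+07)
v_esc = 6528.0687 m/s = 6.5281 km/s

6.5281 km/s


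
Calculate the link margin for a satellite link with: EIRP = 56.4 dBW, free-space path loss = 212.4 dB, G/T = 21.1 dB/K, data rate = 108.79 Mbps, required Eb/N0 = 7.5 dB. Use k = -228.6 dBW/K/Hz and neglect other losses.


C/N0 = EIRP - FSPL + G/T - k = 56.4 - 212.4 + 21.1 - (-228.6)
C/N0 = 93.7000 dB-Hz
R_b = 108.79 Mbps = 1.0879e+08 bps -> 10*log10(R_b) = 80.3659 dB-Hz
Eb/N0 = C/N0 - 10*log10(R_b) = 93.7000 - 80.3659 = 13.3341 dB
Margin = Eb/N0 - Eb/N0_req = 13.3341 - 7.5 = 5.8341 dB (link closes)

5.8341 dB


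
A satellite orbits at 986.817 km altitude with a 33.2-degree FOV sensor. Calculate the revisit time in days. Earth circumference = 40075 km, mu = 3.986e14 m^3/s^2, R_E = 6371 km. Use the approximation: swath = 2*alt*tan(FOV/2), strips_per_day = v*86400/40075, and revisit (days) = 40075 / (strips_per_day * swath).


swath = 2*986.817*tan(0.2897247) = 588.3658 km
v = sqrt(mu/r) = 7360.2770 m/s = 7.3603 km/s
strips/day = v*86400/40075 = 7.3603*86400/40075 = 15.8684
coverage/day = strips * swath = 15.8684 * 588.3658 = 9336.4510 km
revisit = 40075 / 9336.4510 = 4.2923 days

4.2923 days


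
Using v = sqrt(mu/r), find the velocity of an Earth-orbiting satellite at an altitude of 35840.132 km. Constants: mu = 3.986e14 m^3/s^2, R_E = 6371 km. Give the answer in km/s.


r = R_E + alt = 6371.0 + 35840.132 = 42211.1320 km = 4.2211132e+07 m
v = sqrt(mu/r) = sqrt(3.986e14 / 4.2211132e+07) = 3072.9476 m/s = 3.0729 km/s

3.0729 km/s


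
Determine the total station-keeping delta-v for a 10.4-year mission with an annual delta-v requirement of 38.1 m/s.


dV = rate * years = 38.1 * 10.4
dV = 396.2400 m/s

396.2400 m/s


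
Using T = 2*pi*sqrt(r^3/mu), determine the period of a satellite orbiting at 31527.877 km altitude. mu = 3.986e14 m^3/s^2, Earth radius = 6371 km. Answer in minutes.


r = 37898.8770 km = 3.7898877e+07 m
T = 2*pi*sqrt(r^3/mu) = 2*pi*sqrt(5.44351e+22 / 3.986e14)
T = 73426.1460 s = 1223.7691 min

1223.7691 minutes


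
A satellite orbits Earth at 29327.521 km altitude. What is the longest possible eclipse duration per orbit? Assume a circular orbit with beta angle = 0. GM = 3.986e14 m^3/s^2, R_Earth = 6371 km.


r = 35698.5210 km
T = 1118.7558 min
Eclipse fraction = arcsin(R_E/r)/pi = arcsin(6371.0000/35698.5210)/pi
= arcsin(0.1784668)/pi = 0.0571137
Eclipse duration = 0.0571137 * 1118.7558 = 63.8963 min

63.8963 minutes


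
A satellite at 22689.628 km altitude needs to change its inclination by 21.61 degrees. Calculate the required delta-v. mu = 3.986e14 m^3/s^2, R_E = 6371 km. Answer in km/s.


r = 29060.6280 km = 2.9060628e+07 m
V = sqrt(mu/r) = 3703.5324 m/s
di = 21.61 deg = 0.3771657 rad
dV = 2*V*sin(di/2) = 2*3703.5324*sin(0.1885828)
dV = 1388.5805 m/s = 1.3886 km/s

1.3886 km/s


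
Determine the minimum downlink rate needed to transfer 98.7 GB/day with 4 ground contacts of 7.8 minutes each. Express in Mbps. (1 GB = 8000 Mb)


total contact time = 4 * 7.8 * 60 = 1872.0000 s
data = 98.7 GB = 789600.0000 Mb
rate = 789600.0000 / 1872.0000 = 421.7949 Mbps

421.7949 Mbps


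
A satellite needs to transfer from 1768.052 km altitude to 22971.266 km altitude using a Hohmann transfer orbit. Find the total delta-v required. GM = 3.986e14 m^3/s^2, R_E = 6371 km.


r1 = 8139.0520 km = 8.139052e+06 m
r2 = 29342.2660 km = 2.9342266e+07 m
dv1 = sqrt(mu/r1)*(sqrt(2*r2/(r1+r2)) - 1) = 1758.4868 m/s
dv2 = sqrt(mu/r2)*(1 - sqrt(2*r1/(r1+r2))) = 1256.7783 m/s
total dv = |dv1| + |dv2| = 1758.4868 + 1256.7783 = 3015.2652 m/s = 3.0153 km/s

3.0153 km/s


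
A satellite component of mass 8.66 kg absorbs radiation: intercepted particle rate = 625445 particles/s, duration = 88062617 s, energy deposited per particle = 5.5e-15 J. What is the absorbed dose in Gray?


Total energy deposited = rate * time * E_per
  = 625445 * 88062617 * 5.5e-15 = 0.3029308 J
Dose = E_total / mass = 0.3029308 / 8.66
Dose = 0.03498046 Gy

0.0350 Gy


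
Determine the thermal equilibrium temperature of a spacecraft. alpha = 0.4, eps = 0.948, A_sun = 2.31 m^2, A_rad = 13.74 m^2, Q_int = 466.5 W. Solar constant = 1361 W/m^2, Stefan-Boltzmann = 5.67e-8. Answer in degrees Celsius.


Numerator = alpha*S*A_sun + Q_int = 0.4*1361*2.31 + 466.5 = 1724.0640 W
Denominator = eps*sigma*A_rad = 0.948*5.67e-8*13.74 = 7.3854698e-07 W/K^4
T^4 = 2.3343999e+09 K^4
T = 219.8082 K = -53.3418 C

-53.3418 degrees Celsius


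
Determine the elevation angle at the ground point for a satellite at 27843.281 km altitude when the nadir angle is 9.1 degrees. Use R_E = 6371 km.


r = R_E + alt = 34214.2810 km
Law of sines in the satellite / Earth-center / ground-point triangle:
  sin(nadir)/R_E = sin(90 + el)/r  =>  cos(el) = (r/R_E)*sin(nadir)
cos(el) = (34214.2810 / 6371.0000) * sin(9.1 deg) = 0.8493587
el = arccos(0.8493587) = 31.8580 deg
(Earth-central angle = 90 - nadir - el = 49.0420 deg)

31.8580 degrees


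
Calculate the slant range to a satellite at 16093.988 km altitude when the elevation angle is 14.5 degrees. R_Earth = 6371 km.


h = 16093.988 km, el = 14.5 deg
d = -R_E*sin(el) + sqrt((R_E*sin(el))^2 + 2*R_E*h + h^2)
d = -6371.0000*sin(0.2530727) + sqrt((6371.0000*0.25038)^2 + 2*6371.0000*16093.988 + 16093.988^2)
d = 20006.4635 km

20006.4635 km


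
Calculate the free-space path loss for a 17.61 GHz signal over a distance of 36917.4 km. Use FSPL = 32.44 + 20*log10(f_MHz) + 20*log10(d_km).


f = 17.61 GHz = 17610.0000 MHz
d = 36917.4 km
FSPL = 32.44 + 20*log10(17610.0000) + 20*log10(36917.4)
FSPL = 32.44 + 84.9152 + 91.3446
FSPL = 208.6998 dB

208.6998 dB


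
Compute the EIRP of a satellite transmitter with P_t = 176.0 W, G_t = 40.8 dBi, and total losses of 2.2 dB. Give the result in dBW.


Pt = 176.0 W = 22.4551 dBW
EIRP = Pt_dBW + Gt - losses = 22.4551 + 40.8 - 2.2 = 61.0551 dBW

61.0551 dBW


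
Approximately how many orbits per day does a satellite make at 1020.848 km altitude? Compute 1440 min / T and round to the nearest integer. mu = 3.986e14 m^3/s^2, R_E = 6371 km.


r = 7.391848e+06 m
T = 2*pi*sqrt(r^3/mu) = 6324.7121 s = 105.4119 min
revs/day = 1440 / 105.4119 = 13.6607
Rounded: 14 revolutions per day

14 revolutions per day


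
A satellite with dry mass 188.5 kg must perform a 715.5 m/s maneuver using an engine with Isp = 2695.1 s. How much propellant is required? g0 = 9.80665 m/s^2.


ve = Isp * g0 = 2695.1 * 9.80665 = 26429.902415 m/s
mass ratio = exp(dv/ve) = exp(715.5/26429.902415) = 1.02744137
m_prop = m_dry * (mr - 1) = 188.5 * (1.02744137 - 1)
m_prop = 5.1727 kg

5.1727 kg


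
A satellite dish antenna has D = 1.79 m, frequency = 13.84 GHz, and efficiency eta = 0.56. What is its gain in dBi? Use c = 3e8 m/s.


lambda = c/f = 3e8 / 1.384e+10 = 0.0216763 m
G = eta*(pi*D/lambda)^2 = 0.56*(pi*1.79/0.0216763)^2
G = 37689.7716 (linear)
G = 10*log10(37689.7716) = 45.7622 dBi

45.7622 dBi


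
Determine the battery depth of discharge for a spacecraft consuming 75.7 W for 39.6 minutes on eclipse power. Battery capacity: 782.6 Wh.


E_used = P * t / 60 = 75.7 * 39.6 / 60 = 49.9620 Wh
DOD = E_used / E_total * 100 = 49.9620 / 782.6 * 100
DOD = 6.3841 %

6.3841 %


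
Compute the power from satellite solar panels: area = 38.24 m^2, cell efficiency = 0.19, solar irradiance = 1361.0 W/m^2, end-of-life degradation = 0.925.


P = area * eta * S * degradation
P = 38.24 * 0.19 * 1361.0 * 0.925
P = 9146.8455 W

9146.8455 W


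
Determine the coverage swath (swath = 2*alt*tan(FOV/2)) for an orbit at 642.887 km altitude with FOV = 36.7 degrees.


FOV = 36.7 deg = 0.6405358 rad
swath = 2 * alt * tan(FOV/2) = 2 * 642.887 * tan(0.3202679)
swath = 2 * 642.887 * 0.3316868
swath = 426.4742 km

426.4742 km


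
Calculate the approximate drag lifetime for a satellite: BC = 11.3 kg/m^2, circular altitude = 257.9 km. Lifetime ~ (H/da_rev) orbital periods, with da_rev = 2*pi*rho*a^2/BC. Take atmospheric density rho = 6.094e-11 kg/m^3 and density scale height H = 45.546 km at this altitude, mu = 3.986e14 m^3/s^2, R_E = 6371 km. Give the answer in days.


a = R_E + alt = 6628.9000 km = 6.6289e+06 m
da_rev = 2*pi*rho*a^2/BC = 2*pi*6.094e-11*(6.6289e+06)^2/11.3 = 1488.972956 m per revolution
N = H/da_rev = 45546.0000 m / 1488.972956 m = 30.5889 revolutions
P = 2*pi*sqrt(a^3/mu) = 5371.2260 s
lifetime = N*P = 30.5889 * 5371.2260 = 164299.7318 s = 1.9016 days

1.9016 days


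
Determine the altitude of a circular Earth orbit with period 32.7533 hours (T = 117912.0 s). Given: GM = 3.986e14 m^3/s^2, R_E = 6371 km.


T = 117912.0 s
r = (mu*T^2/(4*pi^2))^(1/3) = (3.986e14 * 117912.0^2 / (4*pi^2))^(1/3)
r = 5.1971413e+07 m = 51971.4128 km
alt = r - R_E = 51971.4128 - 6371 = 45600.4128 km

45600.4128 km


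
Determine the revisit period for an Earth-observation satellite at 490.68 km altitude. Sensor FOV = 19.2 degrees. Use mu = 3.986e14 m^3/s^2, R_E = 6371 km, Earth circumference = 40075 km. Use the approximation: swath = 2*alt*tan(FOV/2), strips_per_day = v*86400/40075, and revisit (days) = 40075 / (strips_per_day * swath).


swath = 2*490.68*tan(0.1675516) = 165.9846 km
v = sqrt(mu/r) = 7621.7275 m/s = 7.6217 km/s
strips/day = v*86400/40075 = 7.6217*86400/40075 = 16.4321
coverage/day = strips * swath = 16.4321 * 165.9846 = 2727.4794 km
revisit = 40075 / 2727.4794 = 14.6931 days

14.6931 days


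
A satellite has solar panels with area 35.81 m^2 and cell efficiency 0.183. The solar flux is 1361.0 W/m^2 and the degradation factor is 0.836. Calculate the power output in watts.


P = area * eta * S * degradation
P = 35.81 * 0.183 * 1361.0 * 0.836
P = 7456.2389 W

7456.2389 W


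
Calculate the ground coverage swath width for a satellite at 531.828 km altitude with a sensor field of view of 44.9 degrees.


FOV = 44.9 deg = 0.7836528 rad
swath = 2 * alt * tan(FOV/2) = 2 * 531.828 * tan(0.3918264)
swath = 2 * 531.828 * 0.4131915
swath = 439.4937 km

439.4937 km


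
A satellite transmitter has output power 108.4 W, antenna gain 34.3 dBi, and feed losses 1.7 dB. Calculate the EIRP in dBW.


Pt = 108.4 W = 20.3503 dBW
EIRP = Pt_dBW + Gt - losses = 20.3503 + 34.3 - 1.7 = 52.9503 dBW

52.9503 dBW


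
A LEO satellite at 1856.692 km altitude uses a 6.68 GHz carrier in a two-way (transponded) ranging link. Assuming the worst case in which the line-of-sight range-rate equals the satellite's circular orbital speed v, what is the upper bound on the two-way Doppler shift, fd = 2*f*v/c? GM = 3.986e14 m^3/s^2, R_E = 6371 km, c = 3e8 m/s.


r = 8.227692e+06 m
v = sqrt(mu/r) = 6960.3269 m/s (worst-case radial velocity)
f = 6.68 GHz = 6.68e+09 Hz
fd = 2*f*v/c = 2*6.68e+09*6960.3269/3.0e+08
fd = 309966.5559 Hz

309966.5559 Hz


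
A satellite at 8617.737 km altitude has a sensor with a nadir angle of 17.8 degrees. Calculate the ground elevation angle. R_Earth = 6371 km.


r = R_E + alt = 14988.7370 km
Law of sines in the satellite / Earth-center / ground-point triangle:
  sin(nadir)/R_E = sin(90 + el)/r  =>  cos(el) = (r/R_E)*sin(nadir)
cos(el) = (14988.7370 / 6371.0000) * sin(17.8 deg) = 0.7191942
el = arccos(0.7191942) = 44.0120 deg
(Earth-central angle = 90 - nadir - el = 28.1880 deg)

44.0120 degrees


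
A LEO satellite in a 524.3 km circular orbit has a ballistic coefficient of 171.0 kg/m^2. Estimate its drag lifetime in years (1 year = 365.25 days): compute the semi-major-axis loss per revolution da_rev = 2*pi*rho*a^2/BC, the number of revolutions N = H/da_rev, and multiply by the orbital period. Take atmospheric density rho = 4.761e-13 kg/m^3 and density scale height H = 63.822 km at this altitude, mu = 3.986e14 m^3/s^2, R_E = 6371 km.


a = R_E + alt = 6895.3000 km = 6.8953e+06 m
da_rev = 2*pi*rho*a^2/BC = 2*pi*4.761e-13*(6.8953e+06)^2/171.0 = 0.831741309 m per revolution
N = H/da_rev = 63822.0000 m / 0.831741309 m = 76732.9929 revolutions
P = 2*pi*sqrt(a^3/mu) = 5698.2431 s
lifetime = N*P = 76732.9929 * 5698.2431 = 4.3724324e+08 s = 5060.6857 days
years = 5060.6857 / 365.25 = 13.8554 years

13.8554 years


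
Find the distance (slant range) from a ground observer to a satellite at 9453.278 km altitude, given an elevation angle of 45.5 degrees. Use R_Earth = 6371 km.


h = 9453.278 km, el = 45.5 deg
d = -R_E*sin(el) + sqrt((R_E*sin(el))^2 + 2*R_E*h + h^2)
d = -6371.0000*sin(0.7941248) + sqrt((6371.0000*0.7132504)^2 + 2*6371.0000*9453.278 + 9453.278^2)
d = 10637.0259 km

10637.0259 km


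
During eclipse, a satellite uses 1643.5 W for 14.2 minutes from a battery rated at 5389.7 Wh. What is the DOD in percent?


E_used = P * t / 60 = 1643.5 * 14.2 / 60 = 388.9617 Wh
DOD = E_used / E_total * 100 = 388.9617 / 5389.7 * 100
DOD = 7.2168 %

7.2168 %


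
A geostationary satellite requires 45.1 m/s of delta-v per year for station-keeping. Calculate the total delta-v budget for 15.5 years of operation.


dV = rate * years = 45.1 * 15.5
dV = 699.0500 m/s

699.0500 m/s


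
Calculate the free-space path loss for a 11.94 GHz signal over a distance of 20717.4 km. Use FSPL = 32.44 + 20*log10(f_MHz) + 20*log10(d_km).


f = 11.94 GHz = 11940.0000 MHz
d = 20717.4 km
FSPL = 32.44 + 20*log10(11940.0000) + 20*log10(20717.4)
FSPL = 32.44 + 81.5401 + 86.3267
FSPL = 200.3068 dB

200.3068 dB


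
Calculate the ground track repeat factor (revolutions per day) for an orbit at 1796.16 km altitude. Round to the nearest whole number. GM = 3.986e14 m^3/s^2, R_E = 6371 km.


r = 8.16716e+06 m
T = 2*pi*sqrt(r^3/mu) = 7345.4400 s = 122.4240 min
revs/day = 1440 / 122.4240 = 11.7624
Rounded: 12 revolutions per day

12 revolutions per day


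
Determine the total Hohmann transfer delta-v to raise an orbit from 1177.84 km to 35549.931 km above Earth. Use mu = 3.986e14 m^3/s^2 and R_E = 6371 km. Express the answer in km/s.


r1 = 7548.8400 km = 7.54884e+06 m
r2 = 41920.9310 km = 4.1920931e+07 m
dv1 = sqrt(mu/r1)*(sqrt(2*r2/(r1+r2)) - 1) = 2193.3999 m/s
dv2 = sqrt(mu/r2)*(1 - sqrt(2*r1/(r1+r2))) = 1380.0804 m/s
total dv = |dv1| + |dv2| = 2193.3999 + 1380.0804 = 3573.4803 m/s = 3.5735 km/s

3.5735 km/s


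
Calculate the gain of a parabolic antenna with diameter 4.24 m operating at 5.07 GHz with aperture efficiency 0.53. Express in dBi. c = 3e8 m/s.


lambda = c/f = 3e8 / 5.07e+09 = 0.0591716 m
G = eta*(pi*D/lambda)^2 = 0.53*(pi*4.24/0.0591716)^2
G = 26858.4371 (linear)
G = 10*log10(26858.4371) = 44.2908 dBi

44.2908 dBi


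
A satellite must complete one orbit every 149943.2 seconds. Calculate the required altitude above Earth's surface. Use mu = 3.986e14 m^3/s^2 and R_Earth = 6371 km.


T = 149943.2 s
r = (mu*T^2/(4*pi^2))^(1/3) = (3.986e14 * 149943.2^2 / (4*pi^2))^(1/3)
r = 6.1001948e+07 m = 61001.9478 km
alt = r - R_E = 61001.9478 - 6371 = 54630.9478 km

54630.9478 km


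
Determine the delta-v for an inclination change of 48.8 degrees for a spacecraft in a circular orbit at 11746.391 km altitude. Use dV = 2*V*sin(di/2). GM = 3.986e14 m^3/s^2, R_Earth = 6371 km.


r = 18117.3910 km = 1.8117391e+07 m
V = sqrt(mu/r) = 4690.5181 m/s
di = 48.8 deg = 0.8517207 rad
dV = 2*V*sin(di/2) = 2*4690.5181*sin(0.4258603)
dV = 3875.3476 m/s = 3.8753 km/s

3.8753 km/s


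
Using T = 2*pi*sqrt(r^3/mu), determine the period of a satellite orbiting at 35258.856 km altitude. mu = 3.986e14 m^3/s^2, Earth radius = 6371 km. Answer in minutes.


r = 41629.8560 km = 4.1629856e+07 m
T = 2*pi*sqrt(r^3/mu) = 2*pi*sqrt(7.214641e+22 / 3.986e14)
T = 84531.5017 s = 1408.8584 min

1408.8584 minutes


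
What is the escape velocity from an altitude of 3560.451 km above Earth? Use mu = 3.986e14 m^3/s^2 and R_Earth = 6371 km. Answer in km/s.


r = 6371.0 + 3560.451 = 9931.4510 km = 9.931451e+06 m
v_esc = sqrt(2*mu/r) = sqrt(2*3.986e14 / 9.931451e+06)
v_esc = 8959.3663 m/s = 8.9594 km/s

8.9594 km/s


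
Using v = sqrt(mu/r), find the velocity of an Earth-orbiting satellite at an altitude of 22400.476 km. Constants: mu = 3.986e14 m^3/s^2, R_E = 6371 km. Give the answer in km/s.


r = R_E + alt = 6371.0 + 22400.476 = 28771.4760 km = 2.8771476e+07 m
v = sqrt(mu/r) = sqrt(3.986e14 / 2.8771476e+07) = 3722.0961 m/s = 3.7221 km/s

3.7221 km/s


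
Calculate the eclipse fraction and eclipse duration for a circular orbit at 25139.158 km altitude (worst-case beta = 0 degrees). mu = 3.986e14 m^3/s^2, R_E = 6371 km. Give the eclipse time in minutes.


r = 31510.1580 km
T = 927.7604 min
Eclipse fraction = arcsin(R_E/r)/pi = arcsin(6371.0000/31510.1580)/pi
= arcsin(0.2021888)/pi = 0.06480545
Eclipse duration = 0.06480545 * 927.7604 = 60.1239 min

60.1239 minutes


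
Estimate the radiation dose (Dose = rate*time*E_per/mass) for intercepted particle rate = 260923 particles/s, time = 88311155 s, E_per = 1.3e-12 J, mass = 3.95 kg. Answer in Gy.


Total energy deposited = rate * time * E_per
  = 260923 * 88311155 * 1.3e-12 = 29.9551 J
Dose = E_total / mass = 29.9551 / 3.95
Dose = 7.5836 Gy

7.5836 Gy


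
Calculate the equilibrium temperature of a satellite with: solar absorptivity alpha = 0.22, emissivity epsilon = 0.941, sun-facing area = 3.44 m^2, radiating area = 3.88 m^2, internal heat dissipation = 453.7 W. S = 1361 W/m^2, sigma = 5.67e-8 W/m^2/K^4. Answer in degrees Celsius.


Numerator = alpha*S*A_sun + Q_int = 0.22*1361*3.44 + 453.7 = 1483.7048 W
Denominator = eps*sigma*A_rad = 0.941*5.67e-8*3.88 = 2.0701624e-07 W/K^4
T^4 = 7.1670939e+09 K^4
T = 290.9617 K = 17.8117 C

17.8117 degrees Celsius


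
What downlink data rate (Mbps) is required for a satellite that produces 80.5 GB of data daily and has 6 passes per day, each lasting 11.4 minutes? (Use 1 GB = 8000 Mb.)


total contact time = 6 * 11.4 * 60 = 4104.0000 s
data = 80.5 GB = 644000.0000 Mb
rate = 644000.0000 / 4104.0000 = 156.9201 Mbps

156.9201 Mbps


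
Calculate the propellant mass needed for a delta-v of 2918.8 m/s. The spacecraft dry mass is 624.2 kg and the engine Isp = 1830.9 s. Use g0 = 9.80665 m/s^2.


ve = Isp * g0 = 1830.9 * 9.80665 = 17954.995485 m/s
mass ratio = exp(dv/ve) = exp(2918.8/17954.995485) = 1.17652126
m_prop = m_dry * (mr - 1) = 624.2 * (1.17652126 - 1)
m_prop = 110.1846 kg

110.1846 kg


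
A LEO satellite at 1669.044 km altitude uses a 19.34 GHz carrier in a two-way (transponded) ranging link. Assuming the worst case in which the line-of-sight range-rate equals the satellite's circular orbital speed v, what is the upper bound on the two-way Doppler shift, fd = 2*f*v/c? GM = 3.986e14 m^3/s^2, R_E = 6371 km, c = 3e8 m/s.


r = 8.040044e+06 m
v = sqrt(mu/r) = 7041.0825 m/s (worst-case radial velocity)
f = 19.34 GHz = 1.934e+10 Hz
fd = 2*f*v/c = 2*1.934e+10*7041.0825/3.0e+08
fd = 907830.2401 Hz

907830.2401 Hz


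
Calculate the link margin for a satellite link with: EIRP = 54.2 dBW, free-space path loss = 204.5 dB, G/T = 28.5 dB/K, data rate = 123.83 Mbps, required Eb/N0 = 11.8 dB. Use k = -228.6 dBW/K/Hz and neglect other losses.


C/N0 = EIRP - FSPL + G/T - k = 54.2 - 204.5 + 28.5 - (-228.6)
C/N0 = 106.8000 dB-Hz
R_b = 123.83 Mbps = 1.2383e+08 bps -> 10*log10(R_b) = 80.9283 dB-Hz
Eb/N0 = C/N0 - 10*log10(R_b) = 106.8000 - 80.9283 = 25.8717 dB
Margin = Eb/N0 - Eb/N0_req = 25.8717 - 11.8 = 14.0717 dB (link closes)

14.0717 dB


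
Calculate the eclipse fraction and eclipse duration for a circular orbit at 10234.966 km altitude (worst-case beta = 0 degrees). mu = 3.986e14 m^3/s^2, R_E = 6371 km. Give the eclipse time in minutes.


r = 16605.9660 km
T = 354.9410 min
Eclipse fraction = arcsin(R_E/r)/pi = arcsin(6371.0000/16605.9660)/pi
= arcsin(0.3836573)/pi = 0.1253356
Eclipse duration = 0.1253356 * 354.9410 = 44.4867 min

44.4867 minutes


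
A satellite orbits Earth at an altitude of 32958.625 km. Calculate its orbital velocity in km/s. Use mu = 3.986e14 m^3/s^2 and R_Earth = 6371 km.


r = R_E + alt = 6371.0 + 32958.625 = 39329.6250 km = 3.9329625e+07 m
v = sqrt(mu/r) = sqrt(3.986e14 / 3.9329625e+07) = 3183.5285 m/s = 3.1835 km/s

3.1835 km/s


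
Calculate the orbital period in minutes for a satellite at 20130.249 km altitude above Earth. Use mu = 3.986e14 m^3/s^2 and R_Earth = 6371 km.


r = 26501.2490 km = 2.6501249e+07 m
T = 2*pi*sqrt(r^3/mu) = 2*pi*sqrt(1.8612256e+22 / 3.986e14)
T = 42934.9276 s = 715.5821 min

715.5821 minutes


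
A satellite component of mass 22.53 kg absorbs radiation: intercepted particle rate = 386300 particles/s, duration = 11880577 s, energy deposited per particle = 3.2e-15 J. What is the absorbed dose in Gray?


Total energy deposited = rate * time * E_per
  = 386300 * 11880577 * 3.2e-15 = 0.01468629 J
Dose = E_total / mass = 0.01468629 / 22.53
Dose = 6.5185504e-04 Gy

6.5186e-04 Gy


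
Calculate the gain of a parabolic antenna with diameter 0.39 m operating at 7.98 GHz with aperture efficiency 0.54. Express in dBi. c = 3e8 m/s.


lambda = c/f = 3e8 / 7.98e+09 = 0.03759398 m
G = eta*(pi*D/lambda)^2 = 0.54*(pi*0.39/0.03759398)^2
G = 573.5694 (linear)
G = 10*log10(573.5694) = 27.5859 dBi

27.5859 dBi


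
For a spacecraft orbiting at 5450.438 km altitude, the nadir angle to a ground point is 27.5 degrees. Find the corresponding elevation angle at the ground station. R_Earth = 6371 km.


r = R_E + alt = 11821.4380 km
Law of sines in the satellite / Earth-center / ground-point triangle:
  sin(nadir)/R_E = sin(90 + el)/r  =>  cos(el) = (r/R_E)*sin(nadir)
cos(el) = (11821.4380 / 6371.0000) * sin(27.5 deg) = 0.856778
el = arccos(0.856778) = 31.0433 deg
(Earth-central angle = 90 - nadir - el = 31.4567 deg)

31.0433 degrees


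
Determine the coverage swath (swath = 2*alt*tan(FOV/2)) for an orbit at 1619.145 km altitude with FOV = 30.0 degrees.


FOV = 30.0 deg = 0.5235988 rad
swath = 2 * alt * tan(FOV/2) = 2 * 1619.145 * tan(0.2617994)
swath = 2 * 1619.145 * 0.2679492
swath = 867.6972 km

867.6972 km


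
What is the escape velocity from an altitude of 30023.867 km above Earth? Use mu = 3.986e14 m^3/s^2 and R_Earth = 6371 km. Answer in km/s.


r = 6371.0 + 30023.867 = 36394.8670 km = 3.6394867e+07 m
v_esc = sqrt(2*mu/r) = sqrt(2*3.986e14 / 3.6394867e+07)
v_esc = 4680.1910 m/s = 4.6802 km/s

4.6802 km/s


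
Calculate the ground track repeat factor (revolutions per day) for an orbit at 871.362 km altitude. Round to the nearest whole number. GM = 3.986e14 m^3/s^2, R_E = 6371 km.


r = 7.242362e+06 m
T = 2*pi*sqrt(r^3/mu) = 6133.8276 s = 102.2305 min
revs/day = 1440 / 102.2305 = 14.0858
Rounded: 14 revolutions per day

14 revolutions per day


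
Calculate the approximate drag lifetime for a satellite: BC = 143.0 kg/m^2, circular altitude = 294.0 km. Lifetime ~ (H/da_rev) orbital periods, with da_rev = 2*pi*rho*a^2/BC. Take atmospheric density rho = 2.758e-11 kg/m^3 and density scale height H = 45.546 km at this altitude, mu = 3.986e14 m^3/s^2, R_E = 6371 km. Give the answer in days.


a = R_E + alt = 6665.0000 km = 6.665e+06 m
da_rev = 2*pi*rho*a^2/BC = 2*pi*2.758e-11*(6.665e+06)^2/143.0 = 53.831738 m per revolution
N = H/da_rev = 45546.0000 m / 53.831738 m = 846.0808 revolutions
P = 2*pi*sqrt(a^3/mu) = 5415.1620 s
lifetime = N*P = 846.0808 * 5415.1620 = 4.5816646e+06 s = 53.0285 days

53.0285 days
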